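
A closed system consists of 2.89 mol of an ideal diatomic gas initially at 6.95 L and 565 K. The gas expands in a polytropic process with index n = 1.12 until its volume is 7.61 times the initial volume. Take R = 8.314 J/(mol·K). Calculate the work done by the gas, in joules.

24500 J

P₁ = nRT₁/V₁ = 2.89×8.314×565/6.95 = 1950 kPa.
Polytropic n=1.12: T₂ = T₁(V₁/V₂)^(n−1) = 565×(0.131)^0.12 = 443 K; P₂ = P₁(V₁/V₂)^n = 201 kPa.
W = (P₁V₁−P₂V₂)/(n−1) = (1950×6.95−201×52.9)/0.12 = 24500 J.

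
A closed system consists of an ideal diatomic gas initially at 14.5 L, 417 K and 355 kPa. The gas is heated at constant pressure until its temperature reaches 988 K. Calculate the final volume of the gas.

34.4 L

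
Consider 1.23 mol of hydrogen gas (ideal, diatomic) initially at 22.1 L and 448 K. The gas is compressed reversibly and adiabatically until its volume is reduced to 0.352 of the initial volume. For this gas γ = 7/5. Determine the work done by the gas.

-5940 J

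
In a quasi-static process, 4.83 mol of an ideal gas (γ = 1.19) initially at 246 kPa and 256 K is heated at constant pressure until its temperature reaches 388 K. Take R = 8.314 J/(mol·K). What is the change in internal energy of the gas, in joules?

27900 J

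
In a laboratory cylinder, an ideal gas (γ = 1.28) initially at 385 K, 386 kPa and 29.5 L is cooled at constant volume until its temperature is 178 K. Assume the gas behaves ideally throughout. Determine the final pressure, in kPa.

178 kPa

Isochoric: V stays 29.5 L; P/T = const ⇒ T₂ = 178 K, P₂ = 178 kPa.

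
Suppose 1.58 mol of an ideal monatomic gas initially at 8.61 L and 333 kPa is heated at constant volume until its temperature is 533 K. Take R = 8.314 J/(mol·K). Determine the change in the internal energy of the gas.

6200 J

T₁ = P₁V₁/(nR) = 333×8.61/(1.58×8.314) = 218 K.
Isochoric: V stays 8.61 L; P/T = const ⇒ T₂ = 533 K, P₂ = 813 kPa.
For an ideal gas ΔU = nCvΔT with Cv = (3/2)R = 12.5 J/(mol·K).
ΔU = 1.58×12.5×(533−218) = 6200 J.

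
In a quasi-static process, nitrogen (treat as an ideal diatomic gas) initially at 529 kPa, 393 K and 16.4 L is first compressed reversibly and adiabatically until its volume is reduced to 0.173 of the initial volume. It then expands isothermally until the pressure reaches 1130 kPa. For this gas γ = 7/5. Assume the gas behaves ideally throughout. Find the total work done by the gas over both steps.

7640 J

n = P₁V₁/(RT₁) = 529×16.4/(8.314×393) = 2.66 mol.
Step 1 — Adiabatic: TV^(γ−1) = const ⇒ T₂ = 393×(5.78)^0.400 = 793 K; PV^γ = const ⇒ P₂ = 6170 kPa.
ΔU = nCvΔT = 2.66×20.8×(793−393) = 22100 J.
Q = 0 for an adiabatic process, so W = −ΔU = -22100 J.
State after step 1: P = 6170 kPa, V = 2.84 L, T = 793 K.
Step 2 — Isothermal: T stays 793 K; PV = const ⇒ V₂ = 15.5 L, P₂ = 1130 kPa.
ΔU = 0 (ideal gas, T constant).
W = nRT ln(V₂/V₁) = 2.66×8.314×793×ln(5.46) = 29700 J.
Q = ΔU + W = 29700 J.
Net over both steps: W = 7640 J, Q = 29700 J, ΔU = 22100 J.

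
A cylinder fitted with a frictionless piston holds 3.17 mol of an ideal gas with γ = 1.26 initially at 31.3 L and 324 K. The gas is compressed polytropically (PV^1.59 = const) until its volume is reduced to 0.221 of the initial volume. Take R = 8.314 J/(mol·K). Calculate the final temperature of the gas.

790 K

P₁ = nRT₁/V₁ = 3.17×8.314×324/31.3 = 273 kPa.
Polytropic n=1.59: T₂ = T₁(V₁/V₂)^(n−1) = 324×(4.52)^0.59 = 790 K; P₂ = P₁(V₁/V₂)^n = 3010 kPa.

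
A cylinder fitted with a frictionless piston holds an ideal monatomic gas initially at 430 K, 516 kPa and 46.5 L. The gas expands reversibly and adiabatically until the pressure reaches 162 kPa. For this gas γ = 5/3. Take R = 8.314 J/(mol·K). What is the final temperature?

Adiabatic: T₂/T₁ = (P₂/P₁)^((γ−1)/γ) ⇒ T₂ = 430×(0.314)^0.400 = 271 K; V₂ = 93.2 L.

271 K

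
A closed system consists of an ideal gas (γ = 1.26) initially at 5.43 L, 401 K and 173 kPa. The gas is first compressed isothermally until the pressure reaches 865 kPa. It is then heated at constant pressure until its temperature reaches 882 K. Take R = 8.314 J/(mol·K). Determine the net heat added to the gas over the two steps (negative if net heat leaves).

n = P₁V₁/(RT₁) = 173×5.43/(8.314×401) = 0.282 mol.
Step 1 — Isothermal: T stays 401 K; PV = const ⇒ V₂ = 1.09 L, P₂ = 865 kPa.
ΔU = 0 (ideal gas, T constant).
W = nRT ln(V₂/V₁) = 0.282×8.314×401×ln(0.200) = -1510 J.
Q = ΔU + W = -1510 J.
State after step 1: P = 865 kPa, V = 1.09 L, T = 401 K.
Step 2 — Isobaric: P stays 865 kPa; V/T = const ⇒ T₂ = 882 K, V₂ = 2.39 L.
W = PΔV = 865×(2.39−1.09) kPa·L = 1130 J.
ΔU = nCvΔT = 0.282×32.0×(882−401) = 4330 J.
Q = ΔU + W = nCpΔT = 5460 J.
Net over both steps: W = -385 J, Q = 3950 J, ΔU = 4330 J.

3950 J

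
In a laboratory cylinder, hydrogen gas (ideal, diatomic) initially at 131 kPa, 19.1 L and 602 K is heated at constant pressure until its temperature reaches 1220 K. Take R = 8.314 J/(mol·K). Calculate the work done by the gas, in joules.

n = P₁V₁/(RT₁) = 131×19.1/(8.314×602) = 0.500 mol.
Isobaric: P stays 131 kPa; V/T = const ⇒ T₂ = 1220 K, V₂ = 38.7 L.
W = PΔV = 131×(38.7−19.1) kPa·L = 2570 J.

2570 J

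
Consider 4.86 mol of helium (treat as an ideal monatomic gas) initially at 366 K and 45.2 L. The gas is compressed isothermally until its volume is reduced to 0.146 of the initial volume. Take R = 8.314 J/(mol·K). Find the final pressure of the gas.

2240 kPa

P₁ = nRT₁/V₁ = 4.86×8.314×366/45.2 = 327 kPa.
Isothermal: T stays 366 K; PV = const ⇒ V₂ = 6.60 L, P₂ = 2240 kPa.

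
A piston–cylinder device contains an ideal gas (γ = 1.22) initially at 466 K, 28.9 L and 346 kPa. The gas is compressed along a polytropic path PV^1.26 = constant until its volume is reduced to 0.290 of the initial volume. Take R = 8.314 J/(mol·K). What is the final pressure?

1650 kPa

Polytropic n=1.26: T₂ = T₁(V₁/V₂)^(n−1) = 466×(3.45)^0.26 = 643 K; P₂ = P₁(V₁/V₂)^n = 1650 kPa.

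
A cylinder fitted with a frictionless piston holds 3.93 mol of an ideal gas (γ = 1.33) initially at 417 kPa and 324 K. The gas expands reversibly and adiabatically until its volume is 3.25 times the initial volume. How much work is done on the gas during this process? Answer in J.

V₁ = nRT₁/P₁ = 3.93×8.314×324/417 = 25.4 L.
Adiabatic: TV^(γ−1) = const ⇒ T₂ = 324×(0.308)^0.330 = 220 K; PV^γ = const ⇒ P₂ = 87.0 kPa.
ΔU = nCvΔT = 3.93×25.2×(220−324) = -10300 J.
Q = 0 for an adiabatic process, so W = −ΔU = 10300 J.
Work done on the gas = −W_by = -10300 J.

-10300 J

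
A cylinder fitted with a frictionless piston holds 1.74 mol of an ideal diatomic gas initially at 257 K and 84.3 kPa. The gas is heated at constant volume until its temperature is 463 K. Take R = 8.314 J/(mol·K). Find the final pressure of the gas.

152 kPa

V₁ = nRT₁/P₁ = 1.74×8.314×257/84.3 = 44.1 L.
Isochoric: V stays 44.1 L; P/T = const ⇒ T₂ = 463 K, P₂ = 152 kPa.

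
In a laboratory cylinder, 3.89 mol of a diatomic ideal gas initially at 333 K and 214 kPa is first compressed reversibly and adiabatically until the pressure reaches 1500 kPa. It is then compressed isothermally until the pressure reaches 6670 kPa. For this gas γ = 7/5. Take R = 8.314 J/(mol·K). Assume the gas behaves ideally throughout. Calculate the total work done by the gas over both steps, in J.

-48100 J

V₁ = nRT₁/P₁ = 3.89×8.314×333/214 = 50.3 L.
Step 1 — Adiabatic: T₂/T₁ = (P₂/P₁)^((γ−1)/γ) ⇒ T₂ = 333×(7.01)^0.286 = 581 K; V₂ = 12.5 L.
ΔU = nCvΔT = 3.89×20.8×(581−333) = 20000 J.
Q = 0 for an adiabatic process, so W = −ΔU = -20000 J.
State after step 1: P = 1500 kPa, V = 12.5 L, T = 581 K.
Step 2 — Isothermal: T stays 581 K; PV = const ⇒ V₂ = 2.82 L, P₂ = 6670 kPa.
ΔU = 0 (ideal gas, T constant).
W = nRT ln(V₂/V₁) = 3.89×8.314×581×ln(0.225) = -28000 J.
Q = ΔU + W = -28000 J.
Net over both steps: W = -48100 J, Q = -28000 J, ΔU = 20000 J.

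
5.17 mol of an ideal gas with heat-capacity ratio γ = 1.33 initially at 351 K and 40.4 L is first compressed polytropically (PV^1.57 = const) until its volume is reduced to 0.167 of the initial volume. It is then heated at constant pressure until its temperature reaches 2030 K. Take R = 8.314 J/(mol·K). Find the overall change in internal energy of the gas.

219000 J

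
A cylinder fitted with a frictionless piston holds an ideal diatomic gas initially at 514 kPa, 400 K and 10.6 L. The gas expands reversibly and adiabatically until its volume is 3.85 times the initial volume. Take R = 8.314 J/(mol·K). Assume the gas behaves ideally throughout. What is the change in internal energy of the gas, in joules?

-5680 J

n = P₁V₁/(RT₁) = 514×10.6/(8.314×400) = 1.64 mol.
Adiabatic: TV^(γ−1) = const ⇒ T₂ = 400×(0.260)^0.400 = 233 K; PV^γ = const ⇒ P₂ = 77.9 kPa.
For an ideal gas ΔU = nCvΔT with Cv = (5/2)R = 20.8 J/(mol·K).
ΔU = 1.64×20.8×(233−400) = -5680 J.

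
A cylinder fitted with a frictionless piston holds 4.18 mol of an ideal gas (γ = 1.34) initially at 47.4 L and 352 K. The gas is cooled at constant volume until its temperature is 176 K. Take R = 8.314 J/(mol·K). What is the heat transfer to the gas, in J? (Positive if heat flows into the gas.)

-18000 J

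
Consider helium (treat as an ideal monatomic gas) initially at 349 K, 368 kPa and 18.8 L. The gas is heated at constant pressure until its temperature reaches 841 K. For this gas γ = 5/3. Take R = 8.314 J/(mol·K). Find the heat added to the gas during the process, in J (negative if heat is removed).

n = P₁V₁/(RT₁) = 368×18.8/(8.314×349) = 2.38 mol.
Isobaric: P stays 368 kPa; V/T = const ⇒ T₂ = 841 K, V₂ = 45.3 L.
W = PΔV = 368×(45.3−18.8) kPa·L = 9750 J.
ΔU = nCvΔT = 2.38×12.5×(841−349) = 14600 J.
Q = ΔU + W = nCpΔT = 24400 J.

24400 J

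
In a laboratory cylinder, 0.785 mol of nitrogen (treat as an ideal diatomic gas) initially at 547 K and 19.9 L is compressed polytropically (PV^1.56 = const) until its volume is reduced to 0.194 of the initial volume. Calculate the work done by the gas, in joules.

-9600 J

P₁ = nRT₁/V₁ = 0.785×8.314×547/19.9 = 179 kPa.
Polytropic n=1.56: T₂ = T₁(V₁/V₂)^(n−1) = 547×(5.15)^0.56 = 1370 K; P₂ = P₁(V₁/V₂)^n = 2320 kPa.
W = (P₁V₁−P₂V₂)/(n−1) = (179×19.9−2320×3.86)/0.56 = -9600 J.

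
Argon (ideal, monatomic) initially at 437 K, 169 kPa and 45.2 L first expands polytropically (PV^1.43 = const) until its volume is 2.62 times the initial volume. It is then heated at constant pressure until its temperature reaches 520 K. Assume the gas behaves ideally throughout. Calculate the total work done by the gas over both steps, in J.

10100 J

n = P₁V₁/(RT₁) = 169×45.2/(8.314×437) = 2.10 mol.
Step 1 — Polytropic n=1.43: T₂ = T₁(V₁/V₂)^(n−1) = 437×(0.382)^0.43 = 289 K; P₂ = P₁(V₁/V₂)^n = 42.6 kPa.
W = (P₁V₁−P₂V₂)/(n−1) = (169×45.2−42.6×118)/0.43 = 6020 J.
ΔU = nCvΔT = 2.10×12.5×(289−437) = -3890 J.
Q = ΔU + W = 2140 J.
State after step 1: P = 42.6 kPa, V = 118 L, T = 289 K.
Step 2 — Isobaric: P stays 42.6 kPa; V/T = const ⇒ T₂ = 520 K, V₂ = 213 L.
W = PΔV = 42.6×(213−118) kPa·L = 4040 J.
ΔU = nCvΔT = 2.10×12.5×(520−289) = 6060 J.
Q = ΔU + W = nCpΔT = 10100 J.
Net over both steps: W = 10100 J, Q = 12200 J, ΔU = 2180 J.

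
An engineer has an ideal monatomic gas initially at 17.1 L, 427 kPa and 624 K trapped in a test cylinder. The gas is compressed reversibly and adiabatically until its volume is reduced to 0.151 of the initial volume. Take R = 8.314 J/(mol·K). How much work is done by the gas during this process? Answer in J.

-27700 J

n = P₁V₁/(RT₁) = 427×17.1/(8.314×624) = 1.41 mol.
Adiabatic: TV^(γ−1) = const ⇒ T₂ = 624×(6.62)^0.667 = 2200 K; PV^γ = const ⇒ P₂ = 9970 kPa.
ΔU = nCvΔT = 1.41×12.5×(2200−624) = 27700 J.
Q = 0 for an adiabatic process, so W = −ΔU = -27700 J.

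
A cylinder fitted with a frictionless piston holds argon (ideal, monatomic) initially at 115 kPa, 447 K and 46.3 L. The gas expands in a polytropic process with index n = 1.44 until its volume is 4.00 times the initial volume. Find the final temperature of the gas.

243 K

Polytropic n=1.44: T₂ = T₁(V₁/V₂)^(n−1) = 447×(0.250)^0.44 = 243 K; P₂ = P₁(V₁/V₂)^n = 15.6 kPa.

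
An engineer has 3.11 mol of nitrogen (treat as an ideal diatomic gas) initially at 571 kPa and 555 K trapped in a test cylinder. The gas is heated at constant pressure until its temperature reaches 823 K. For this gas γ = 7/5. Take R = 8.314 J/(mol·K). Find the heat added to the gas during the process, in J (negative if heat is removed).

V₁ = nRT₁/P₁ = 3.11×8.314×555/571 = 25.1 L.
Isobaric: P stays 571 kPa; V/T = const ⇒ T₂ = 823 K, V₂ = 37.3 L.
W = PΔV = 571×(37.3−25.1) kPa·L = 6930 J.
ΔU = nCvΔT = 3.11×20.8×(823−555) = 17300 J.
Q = ΔU + W = nCpΔT = 24300 J.

24300 J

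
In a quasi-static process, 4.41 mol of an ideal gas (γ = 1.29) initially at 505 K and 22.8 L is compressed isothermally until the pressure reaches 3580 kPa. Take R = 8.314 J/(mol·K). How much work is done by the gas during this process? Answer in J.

P₁ = nRT₁/V₁ = 4.41×8.314×505/22.8 = 812 kPa.
Isothermal: T stays 505 K; PV = const ⇒ V₂ = 5.17 L, P₂ = 3580 kPa.
W = nRT ln(V₂/V₁) = 4.41×8.314×505×ln(0.227) = -27500 J.

-27500 J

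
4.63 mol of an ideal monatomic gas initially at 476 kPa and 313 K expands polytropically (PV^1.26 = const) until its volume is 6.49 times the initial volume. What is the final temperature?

192 K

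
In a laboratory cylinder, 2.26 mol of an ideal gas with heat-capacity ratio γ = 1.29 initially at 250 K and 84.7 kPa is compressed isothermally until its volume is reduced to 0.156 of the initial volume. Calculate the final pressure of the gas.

V₁ = nRT₁/P₁ = 2.26×8.314×250/84.7 = 55.5 L.
Isothermal: T stays 250 K; PV = const ⇒ V₂ = 8.65 L, P₂ = 543 kPa.

543 kPa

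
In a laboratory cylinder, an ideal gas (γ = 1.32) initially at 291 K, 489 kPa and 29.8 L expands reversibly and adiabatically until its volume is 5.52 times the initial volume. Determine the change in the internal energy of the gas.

-19200 J

n = P₁V₁/(RT₁) = 489×29.8/(8.314×291) = 6.02 mol.
Adiabatic: TV^(γ−1) = const ⇒ T₂ = 291×(0.181)^0.320 = 168 K; PV^γ = const ⇒ P₂ = 51.3 kPa.
For an ideal gas ΔU = nCvΔT with Cv = R/(γ−1) = 26.0 J/(mol·K).
ΔU = 6.02×26.0×(168−291) = -19200 J.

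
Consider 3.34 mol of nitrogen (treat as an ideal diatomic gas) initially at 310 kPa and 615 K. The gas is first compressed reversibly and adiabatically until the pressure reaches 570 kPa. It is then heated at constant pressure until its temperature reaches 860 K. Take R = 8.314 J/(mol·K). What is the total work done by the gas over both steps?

-4560 J

V₁ = nRT₁/P₁ = 3.34×8.314×615/310 = 55.1 L.
Step 1 — Adiabatic: T₂/T₁ = (P₂/P₁)^((γ−1)/γ) ⇒ T₂ = 615×(1.84)^0.286 = 732 K; V₂ = 35.7 L.
ΔU = nCvΔT = 3.34×20.8×(732−615) = 8120 J.
Q = 0 for an adiabatic process, so W = −ΔU = -8120 J.
State after step 1: P = 570 kPa, V = 35.7 L, T = 732 K.
Step 2 — Isobaric: P stays 570 kPa; V/T = const ⇒ T₂ = 860 K, V₂ = 41.9 L.
W = PΔV = 570×(41.9−35.7) kPa·L = 3560 J.
ΔU = nCvΔT = 3.34×20.8×(860−732) = 8890 J.
Q = ΔU + W = nCpΔT = 12500 J.
Net over both steps: W = -4560 J, Q = 12500 J, ΔU = 17000 J.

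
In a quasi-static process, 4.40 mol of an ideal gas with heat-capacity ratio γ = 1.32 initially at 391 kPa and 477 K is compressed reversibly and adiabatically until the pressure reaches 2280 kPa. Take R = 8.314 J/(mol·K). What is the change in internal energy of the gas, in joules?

V₁ = nRT₁/P₁ = 4.40×8.314×477/391 = 44.6 L.
Adiabatic: T₂/T₁ = (P₂/P₁)^((γ−1)/γ) ⇒ T₂ = 477×(5.83)^0.242 = 731 K; V₂ = 11.7 L.
For an ideal gas ΔU = nCvΔT with Cv = R/(γ−1) = 26.0 J/(mol·K).
ΔU = 4.40×26.0×(731−477) = 29100 J.

29100 J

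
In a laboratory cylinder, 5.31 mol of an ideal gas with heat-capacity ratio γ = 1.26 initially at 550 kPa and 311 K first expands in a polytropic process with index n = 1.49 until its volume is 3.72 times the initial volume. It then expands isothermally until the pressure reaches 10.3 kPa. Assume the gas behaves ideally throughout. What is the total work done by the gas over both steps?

V₁ = nRT₁/P₁ = 5.31×8.314×311/550 = 25.0 L.
Step 1 — Polytropic n=1.49: T₂ = T₁(V₁/V₂)^(n−1) = 311×(0.269)^0.49 = 163 K; P₂ = P₁(V₁/V₂)^n = 77.7 kPa.
W = (P₁V₁−P₂V₂)/(n−1) = (550×25.0−77.7×92.9)/0.49 = 13300 J.
ΔU = nCvΔT = 5.31×32.0×(163−311) = -25100 J.
Q = ΔU + W = -11800 J.
State after step 1: P = 77.7 kPa, V = 92.9 L, T = 163 K.
Step 2 — Isothermal: T stays 163 K; PV = const ⇒ V₂ = 700 L, P₂ = 10.3 kPa.
ΔU = 0 (ideal gas, T constant).
W = nRT ln(V₂/V₁) = 5.31×8.314×163×ln(7.54) = 14600 J.
Q = ΔU + W = 14600 J.
Net over both steps: W = 27900 J, Q = 2810 J, ΔU = -25100 J.

27900 J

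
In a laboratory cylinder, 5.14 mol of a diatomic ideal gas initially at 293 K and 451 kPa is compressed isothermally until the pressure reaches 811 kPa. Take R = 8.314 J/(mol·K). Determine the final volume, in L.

V₁ = nRT₁/P₁ = 5.14×8.314×293/451 = 27.8 L.
Isothermal: T stays 293 K; PV = const ⇒ V₂ = 15.4 L, P₂ = 811 kPa.

15.4 L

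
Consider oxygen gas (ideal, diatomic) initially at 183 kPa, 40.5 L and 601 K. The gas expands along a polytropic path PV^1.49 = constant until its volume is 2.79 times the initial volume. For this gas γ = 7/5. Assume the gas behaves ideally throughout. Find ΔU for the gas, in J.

n = P₁V₁/(RT₁) = 183×40.5/(8.314×601) = 1.48 mol.
Polytropic n=1.49: T₂ = T₁(V₁/V₂)^(n−1) = 601×(0.358)^0.49 = 364 K; P₂ = P₁(V₁/V₂)^n = 39.7 kPa.
For an ideal gas ΔU = nCvΔT with Cv = (5/2)R = 20.8 J/(mol·K).
ΔU = 1.48×20.8×(364−601) = -7320 J.

-7320 J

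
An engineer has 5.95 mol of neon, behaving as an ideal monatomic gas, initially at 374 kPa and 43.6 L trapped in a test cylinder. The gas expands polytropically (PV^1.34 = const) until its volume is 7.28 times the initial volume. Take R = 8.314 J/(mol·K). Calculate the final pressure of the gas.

T₁ = P₁V₁/(nR) = 374×43.6/(5.95×8.314) = 330 K.
Polytropic n=1.34: T₂ = T₁(V₁/V₂)^(n−1) = 330×(0.137)^0.34 = 168 K; P₂ = P₁(V₁/V₂)^n = 26.2 kPa.

26.2 kPa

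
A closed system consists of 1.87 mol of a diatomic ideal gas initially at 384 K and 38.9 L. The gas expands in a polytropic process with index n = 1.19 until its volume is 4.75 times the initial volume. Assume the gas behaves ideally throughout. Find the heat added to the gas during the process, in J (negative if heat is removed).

4230 J

P₁ = nRT₁/V₁ = 1.87×8.314×384/38.9 = 153 kPa.
Polytropic n=1.19: T₂ = T₁(V₁/V₂)^(n−1) = 384×(0.211)^0.19 = 286 K; P₂ = P₁(V₁/V₂)^n = 24.0 kPa.
W = (P₁V₁−P₂V₂)/(n−1) = (153×38.9−24.0×185)/0.19 = 8050 J.
ΔU = nCvΔT = 1.87×20.8×(286−384) = -3820 J.
Q = ΔU + W = 4230 J.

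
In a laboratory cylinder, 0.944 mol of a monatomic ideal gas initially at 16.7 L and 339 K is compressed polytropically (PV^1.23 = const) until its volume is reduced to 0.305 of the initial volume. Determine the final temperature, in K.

P₁ = nRT₁/V₁ = 0.944×8.314×339/16.7 = 159 kPa.
Polytropic n=1.23: T₂ = T₁(V₁/V₂)^(n−1) = 339×(3.28)^0.23 = 445 K; P₂ = P₁(V₁/V₂)^n = 686 kPa.

445 K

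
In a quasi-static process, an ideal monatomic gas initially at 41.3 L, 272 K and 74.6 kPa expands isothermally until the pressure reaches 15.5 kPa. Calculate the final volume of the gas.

Isothermal: T stays 272 K; PV = const ⇒ V₂ = 199 L, P₂ = 15.5 kPa.

199 L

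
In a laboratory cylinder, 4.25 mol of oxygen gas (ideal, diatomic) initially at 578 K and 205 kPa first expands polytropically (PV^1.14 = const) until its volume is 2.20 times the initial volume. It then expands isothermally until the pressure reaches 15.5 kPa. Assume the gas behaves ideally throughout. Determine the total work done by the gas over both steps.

V₁ = nRT₁/P₁ = 4.25×8.314×578/205 = 99.6 L.
Step 1 — Polytropic n=1.14: T₂ = T₁(V₁/V₂)^(n−1) = 578×(0.455)^0.14 = 518 K; P₂ = P₁(V₁/V₂)^n = 83.4 kPa.
W = (P₁V₁−P₂V₂)/(n−1) = (205×99.6−83.4×219)/0.14 = 15200 J.
ΔU = nCvΔT = 4.25×20.8×(518−578) = -5340 J.
Q = ΔU + W = 9910 J.
State after step 1: P = 83.4 kPa, V = 219 L, T = 518 K.
Step 2 — Isothermal: T stays 518 K; PV = const ⇒ V₂ = 1180 L, P₂ = 15.5 kPa.
ΔU = 0 (ideal gas, T constant).
W = nRT ln(V₂/V₁) = 4.25×8.314×518×ln(5.38) = 30800 J.
Q = ΔU + W = 30800 J.
Net over both steps: W = 46000 J, Q = 40700 J, ΔU = -5340 J.

46000 J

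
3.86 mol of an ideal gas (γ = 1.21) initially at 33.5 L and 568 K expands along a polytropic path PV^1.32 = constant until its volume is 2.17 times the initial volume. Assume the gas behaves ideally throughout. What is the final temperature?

P₁ = nRT₁/V₁ = 3.86×8.314×568/33.5 = 544 kPa.
Polytropic n=1.32: T₂ = T₁(V₁/V₂)^(n−1) = 568×(0.461)^0.32 = 443 K; P₂ = P₁(V₁/V₂)^n = 196 kPa.

443 K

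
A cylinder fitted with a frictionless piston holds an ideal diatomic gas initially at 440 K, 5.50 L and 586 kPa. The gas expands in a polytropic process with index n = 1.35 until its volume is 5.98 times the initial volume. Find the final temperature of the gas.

Polytropic n=1.35: T₂ = T₁(V₁/V₂)^(n−1) = 440×(0.167)^0.35 = 235 K; P₂ = P₁(V₁/V₂)^n = 52.4 kPa.

235 K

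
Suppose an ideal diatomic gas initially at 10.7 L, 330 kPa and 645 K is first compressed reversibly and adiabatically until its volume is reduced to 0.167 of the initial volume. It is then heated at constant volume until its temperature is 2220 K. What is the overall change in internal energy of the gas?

n = P₁V₁/(RT₁) = 330×10.7/(8.314×645) = 0.658 mol.
Step 1 — Adiabatic: TV^(γ−1) = const ⇒ T₂ = 645×(5.99)^0.400 = 1320 K; PV^γ = const ⇒ P₂ = 4040 kPa.
ΔU = nCvΔT = 0.658×20.8×(1320−645) = 9230 J.
Q = 0 for an adiabatic process, so W = −ΔU = -9230 J.
State after step 1: P = 4040 kPa, V = 1.79 L, T = 1320 K.
Step 2 — Isochoric: V stays 1.79 L; P/T = const ⇒ T₂ = 2220 K, P₂ = 6800 kPa.
W = 0 (no volume change).
ΔU = nCvΔT = 0.658×20.8×(2220−1320) = 12300 J.
Q = ΔU = 12300 J.
Net over both steps: W = -9230 J, Q = 12300 J, ΔU = 21600 J.

21600 J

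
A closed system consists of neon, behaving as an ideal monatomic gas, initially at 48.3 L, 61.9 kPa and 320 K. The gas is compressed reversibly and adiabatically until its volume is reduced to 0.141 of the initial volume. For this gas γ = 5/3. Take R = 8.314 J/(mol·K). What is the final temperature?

1180 K

Adiabatic: TV^(γ−1) = const ⇒ T₂ = 320×(7.09)^0.667 = 1180 K; PV^γ = const ⇒ P₂ = 1620 kPa.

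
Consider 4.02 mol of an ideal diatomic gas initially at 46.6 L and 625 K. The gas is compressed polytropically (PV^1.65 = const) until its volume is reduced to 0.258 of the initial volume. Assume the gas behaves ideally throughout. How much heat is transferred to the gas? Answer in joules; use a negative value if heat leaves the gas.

P₁ = nRT₁/V₁ = 4.02×8.314×625/46.6 = 448 kPa.
Polytropic n=1.65: T₂ = T₁(V₁/V₂)^(n−1) = 625×(3.88)^0.65 = 1510 K; P₂ = P₁(V₁/V₂)^n = 4190 kPa.
W = (P₁V₁−P₂V₂)/(n−1) = (448×46.6−4190×12.0)/0.65 = -45400 J.
ΔU = nCvΔT = 4.02×20.8×(1510−625) = 73800 J.
Q = ΔU + W = 28400 J.

28400 J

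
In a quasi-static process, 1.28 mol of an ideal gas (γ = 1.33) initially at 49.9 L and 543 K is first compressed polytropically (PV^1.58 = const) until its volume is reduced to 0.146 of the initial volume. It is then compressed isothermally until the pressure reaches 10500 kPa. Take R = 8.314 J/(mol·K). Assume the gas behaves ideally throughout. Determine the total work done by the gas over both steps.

-46300 J

P₁ = nRT₁/V₁ = 1.28×8.314×543/49.9 = 116 kPa.
Step 1 — Polytropic n=1.58: T₂ = T₁(V₁/V₂)^(n−1) = 543×(6.85)^0.58 = 1660 K; P₂ = P₁(V₁/V₂)^n = 2420 kPa.
W = (P₁V₁−P₂V₂)/(n−1) = (116×49.9−2420×7.29)/0.58 = -20500 J.
ΔU = nCvΔT = 1.28×25.2×(1660−543) = 35900 J.
Q = ΔU + W = 15500 J.
State after step 1: P = 2420 kPa, V = 7.29 L, T = 1660 K.
Step 2 — Isothermal: T stays 1660 K; PV = const ⇒ V₂ = 1.68 L, P₂ = 10500 kPa.
ΔU = 0 (ideal gas, T constant).
W = nRT ln(V₂/V₁) = 1.28×8.314×1660×ln(0.231) = -25900 J.
Q = ΔU + W = -25900 J.
Net over both steps: W = -46300 J, Q = -10400 J, ΔU = 35900 J.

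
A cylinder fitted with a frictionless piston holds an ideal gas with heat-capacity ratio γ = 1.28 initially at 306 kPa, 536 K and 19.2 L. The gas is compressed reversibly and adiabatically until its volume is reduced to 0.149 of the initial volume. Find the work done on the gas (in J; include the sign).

n = P₁V₁/(RT₁) = 306×19.2/(8.314×536) = 1.32 mol.
Adiabatic: TV^(γ−1) = const ⇒ T₂ = 536×(6.71)^0.280 = 913 K; PV^γ = const ⇒ P₂ = 3500 kPa.
ΔU = nCvΔT = 1.32×29.7×(913−536) = 14800 J.
Q = 0 for an adiabatic process, so W = −ΔU = -14800 J.
Work done on the gas = −W_by = 14800 J.

14800 J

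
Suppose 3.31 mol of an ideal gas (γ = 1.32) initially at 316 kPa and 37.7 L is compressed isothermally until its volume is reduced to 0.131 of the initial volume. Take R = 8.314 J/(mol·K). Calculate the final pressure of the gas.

2410 kPa

T₁ = P₁V₁/(nR) = 316×37.7/(3.31×8.314) = 433 K.
Isothermal: T stays 433 K; PV = const ⇒ V₂ = 4.94 L, P₂ = 2410 kPa.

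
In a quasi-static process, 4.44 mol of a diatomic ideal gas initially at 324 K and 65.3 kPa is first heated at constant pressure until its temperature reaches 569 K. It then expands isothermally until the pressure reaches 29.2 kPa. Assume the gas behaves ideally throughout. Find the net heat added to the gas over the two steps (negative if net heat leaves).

48600 J

V₁ = nRT₁/P₁ = 4.44×8.314×324/65.3 = 183 L.
Step 1 — Isobaric: P stays 65.3 kPa; V/T = const ⇒ T₂ = 569 K, V₂ = 322 L.
W = PΔV = 65.3×(322−183) kPa·L = 9040 J.
ΔU = nCvΔT = 4.44×20.8×(569−324) = 22600 J.
Q = ΔU + W = nCpΔT = 31700 J.
State after step 1: P = 65.3 kPa, V = 322 L, T = 569 K.
Step 2 — Isothermal: T stays 569 K; PV = const ⇒ V₂ = 719 L, P₂ = 29.2 kPa.
ΔU = 0 (ideal gas, T constant).
W = nRT ln(V₂/V₁) = 4.44×8.314×569×ln(2.24) = 16900 J.
Q = ΔU + W = 16900 J.
Net over both steps: W = 25900 J, Q = 48600 J, ΔU = 22600 J.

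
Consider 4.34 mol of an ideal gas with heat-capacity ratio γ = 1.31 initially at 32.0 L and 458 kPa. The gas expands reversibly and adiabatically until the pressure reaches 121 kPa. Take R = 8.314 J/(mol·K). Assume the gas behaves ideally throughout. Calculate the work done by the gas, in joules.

T₁ = P₁V₁/(nR) = 458×32.0/(4.34×8.314) = 406 K.
Adiabatic: T₂/T₁ = (P₂/P₁)^((γ−1)/γ) ⇒ T₂ = 406×(0.264)^0.237 = 296 K; V₂ = 88.4 L.
ΔU = nCvΔT = 4.34×26.8×(296−406) = -12800 J.
Q = 0 for an adiabatic process, so W = −ΔU = 12800 J.

12800 J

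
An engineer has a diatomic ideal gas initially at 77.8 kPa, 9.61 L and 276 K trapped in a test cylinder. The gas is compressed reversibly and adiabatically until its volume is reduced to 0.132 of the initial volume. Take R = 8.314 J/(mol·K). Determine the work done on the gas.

n = P₁V₁/(RT₁) = 77.8×9.61/(8.314×276) = 0.326 mol.
Adiabatic: TV^(γ−1) = const ⇒ T₂ = 276×(7.58)^0.400 = 620 K; PV^γ = const ⇒ P₂ = 1320 kPa.
ΔU = nCvΔT = 0.326×20.8×(620−276) = 2330 J.
Q = 0 for an adiabatic process, so W = −ΔU = -2330 J.
Work done on the gas = −W_by = 2330 J.

2330 J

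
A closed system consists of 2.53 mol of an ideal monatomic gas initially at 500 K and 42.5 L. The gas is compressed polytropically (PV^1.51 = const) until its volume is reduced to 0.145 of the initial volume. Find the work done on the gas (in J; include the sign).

34600 J

P₁ = nRT₁/V₁ = 2.53×8.314×500/42.5 = 247 kPa.
Polytropic n=1.51: T₂ = T₁(V₁/V₂)^(n−1) = 500×(6.90)^0.51 = 1340 K; P₂ = P₁(V₁/V₂)^n = 4570 kPa.
W = (P₁V₁−P₂V₂)/(n−1) = (247×42.5−4570×6.16)/0.51 = -34600 J.
Work done on the gas = −W_by = 34600 J.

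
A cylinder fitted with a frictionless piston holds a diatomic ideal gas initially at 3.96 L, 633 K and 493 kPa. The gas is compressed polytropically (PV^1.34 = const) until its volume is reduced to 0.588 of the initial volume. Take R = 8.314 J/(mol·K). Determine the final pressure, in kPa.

Polytropic n=1.34: T₂ = T₁(V₁/V₂)^(n−1) = 633×(1.70)^0.34 = 758 K; P₂ = P₁(V₁/V₂)^n = 1000 kPa.

1000 kPa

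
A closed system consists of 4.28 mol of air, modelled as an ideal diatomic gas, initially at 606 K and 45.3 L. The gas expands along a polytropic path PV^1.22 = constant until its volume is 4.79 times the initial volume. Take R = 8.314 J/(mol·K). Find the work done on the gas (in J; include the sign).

-28600 J

P₁ = nRT₁/V₁ = 4.28×8.314×606/45.3 = 476 kPa.
Polytropic n=1.22: T₂ = T₁(V₁/V₂)^(n−1) = 606×(0.209)^0.22 = 429 K; P₂ = P₁(V₁/V₂)^n = 70.4 kPa.
W = (P₁V₁−P₂V₂)/(n−1) = (476×45.3−70.4×217)/0.22 = 28600 J.
Work done on the gas = −W_by = -28600 J.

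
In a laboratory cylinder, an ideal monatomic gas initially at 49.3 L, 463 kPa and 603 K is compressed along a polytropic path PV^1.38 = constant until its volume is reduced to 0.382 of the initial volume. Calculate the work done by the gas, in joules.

-26500 J

n = P₁V₁/(RT₁) = 463×49.3/(8.314×603) = 4.55 mol.
Polytropic n=1.38: T₂ = T₁(V₁/V₂)^(n−1) = 603×(2.62)^0.38 = 869 K; P₂ = P₁(V₁/V₂)^n = 1750 kPa.
W = (P₁V₁−P₂V₂)/(n−1) = (463×49.3−1750×18.8)/0.38 = -26500 J.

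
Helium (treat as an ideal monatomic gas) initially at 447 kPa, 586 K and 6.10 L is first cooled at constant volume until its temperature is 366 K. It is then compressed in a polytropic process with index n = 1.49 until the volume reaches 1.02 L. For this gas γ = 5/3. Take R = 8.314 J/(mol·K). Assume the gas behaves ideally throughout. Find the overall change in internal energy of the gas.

n = P₁V₁/(RT₁) = 447×6.10/(8.314×586) = 0.560 mol.
Step 1 — Isochoric: V stays 6.10 L; P/T = const ⇒ T₂ = 366 K, P₂ = 279 kPa.
W = 0 (no volume change).
ΔU = nCvΔT = 0.560×12.5×(366−586) = -1540 J.
Q = ΔU = -1540 J.
State after step 1: P = 279 kPa, V = 6.10 L, T = 366 K.
Step 2 — Polytropic n=1.49: T₂ = T₁(V₁/V₂)^(n−1) = 366×(5.98)^0.49 = 879 K; P₂ = P₁(V₁/V₂)^n = 4010 kPa.
W = (P₁V₁−P₂V₂)/(n−1) = (279×6.10−4010×1.02)/0.49 = -4870 J.
ΔU = nCvΔT = 0.560×12.5×(879−366) = 3580 J.
Q = ΔU + W = -1290 J.
Net over both steps: W = -4870 J, Q = -2830 J, ΔU = 2050 J.

2050 J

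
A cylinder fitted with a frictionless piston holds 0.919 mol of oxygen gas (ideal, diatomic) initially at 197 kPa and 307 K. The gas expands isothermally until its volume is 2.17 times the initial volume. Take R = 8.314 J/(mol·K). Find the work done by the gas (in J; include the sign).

V₁ = nRT₁/P₁ = 0.919×8.314×307/197 = 11.9 L.
Isothermal: T stays 307 K; PV = const ⇒ V₂ = 25.8 L, P₂ = 90.8 kPa.
W = nRT ln(V₂/V₁) = 0.919×8.314×307×ln(2.17) = 1820 J.

1820 J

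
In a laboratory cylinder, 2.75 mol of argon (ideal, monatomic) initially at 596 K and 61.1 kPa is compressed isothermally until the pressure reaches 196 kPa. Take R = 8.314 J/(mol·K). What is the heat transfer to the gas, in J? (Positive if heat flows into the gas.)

-15900 J

V₁ = nRT₁/P₁ = 2.75×8.314×596/61.1 = 223 L.
Isothermal: T stays 596 K; PV = const ⇒ V₂ = 69.5 L, P₂ = 196 kPa.
ΔU = 0 (ideal gas, T constant).
W = nRT ln(V₂/V₁) = 2.75×8.314×596×ln(0.312) = -15900 J.
Q = ΔU + W = -15900 J.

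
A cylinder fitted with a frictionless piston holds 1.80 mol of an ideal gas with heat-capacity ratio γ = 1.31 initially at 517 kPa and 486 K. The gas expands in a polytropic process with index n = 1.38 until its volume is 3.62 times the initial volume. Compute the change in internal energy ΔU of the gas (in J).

V₁ = nRT₁/P₁ = 1.80×8.314×486/517 = 14.1 L.
Polytropic n=1.38: T₂ = T₁(V₁/V₂)^(n−1) = 486×(0.276)^0.38 = 298 K; P₂ = P₁(V₁/V₂)^n = 87.6 kPa.
For an ideal gas ΔU = nCvΔT with Cv = R/(γ−1) = 26.8 J/(mol·K).
ΔU = 1.80×26.8×(298−486) = -9070 J.

-9070 J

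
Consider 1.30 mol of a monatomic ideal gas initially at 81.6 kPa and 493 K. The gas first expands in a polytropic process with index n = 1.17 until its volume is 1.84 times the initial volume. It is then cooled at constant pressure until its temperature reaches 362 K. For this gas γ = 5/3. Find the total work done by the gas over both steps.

2200 J

V₁ = nRT₁/P₁ = 1.30×8.314×493/81.6 = 65.3 L.
Step 1 — Polytropic n=1.17: T₂ = T₁(V₁/V₂)^(n−1) = 493×(0.543)^0.17 = 444 K; P₂ = P₁(V₁/V₂)^n = 40.0 kPa.
W = (P₁V₁−P₂V₂)/(n−1) = (81.6×65.3−40.0×120)/0.17 = 3090 J.
ΔU = nCvΔT = 1.30×12.5×(444−493) = -787 J.
Q = ΔU + W = 2300 J.
State after step 1: P = 40.0 kPa, V = 120 L, T = 444 K.
Step 2 — Isobaric: P stays 40.0 kPa; V/T = const ⇒ T₂ = 362 K, V₂ = 97.9 L.
W = PΔV = 40.0×(97.9−120) kPa·L = -891 J.
ΔU = nCvΔT = 1.30×12.5×(362−444) = -1340 J.
Q = ΔU + W = nCpΔT = -2230 J.
Net over both steps: W = 2200 J, Q = 71.4 J, ΔU = -2120 J.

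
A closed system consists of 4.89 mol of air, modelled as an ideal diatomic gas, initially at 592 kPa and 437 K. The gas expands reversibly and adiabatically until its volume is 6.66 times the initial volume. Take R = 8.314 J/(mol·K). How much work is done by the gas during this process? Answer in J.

V₁ = nRT₁/P₁ = 4.89×8.314×437/592 = 30.0 L.
Adiabatic: TV^(γ−1) = const ⇒ T₂ = 437×(0.150)^0.400 = 205 K; PV^γ = const ⇒ P₂ = 41.6 kPa.
ΔU = nCvΔT = 4.89×20.8×(205−437) = -23600 J.
Q = 0 for an adiabatic process, so W = −ΔU = 23600 J.

23600 J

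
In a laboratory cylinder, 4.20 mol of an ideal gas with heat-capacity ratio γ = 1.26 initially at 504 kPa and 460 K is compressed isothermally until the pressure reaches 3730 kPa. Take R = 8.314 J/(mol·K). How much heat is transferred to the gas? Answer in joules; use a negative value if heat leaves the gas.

-32200 J

V₁ = nRT₁/P₁ = 4.20×8.314×460/504 = 31.9 L.
Isothermal: T stays 460 K; PV = const ⇒ V₂ = 4.31 L, P₂ = 3730 kPa.
ΔU = 0 (ideal gas, T constant).
W = nRT ln(V₂/V₁) = 4.20×8.314×460×ln(0.135) = -32200 J.
Q = ΔU + W = -32200 J.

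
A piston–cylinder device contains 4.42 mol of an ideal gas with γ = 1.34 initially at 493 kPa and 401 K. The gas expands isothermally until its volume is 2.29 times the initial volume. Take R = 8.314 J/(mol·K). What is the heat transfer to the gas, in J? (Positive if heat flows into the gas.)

V₁ = nRT₁/P₁ = 4.42×8.314×401/493 = 29.9 L.
Isothermal: T stays 401 K; PV = const ⇒ V₂ = 68.4 L, P₂ = 215 kPa.
ΔU = 0 (ideal gas, T constant).
W = nRT ln(V₂/V₁) = 4.42×8.314×401×ln(2.29) = 12200 J.
Q = ΔU + W = 12200 J.

12200 J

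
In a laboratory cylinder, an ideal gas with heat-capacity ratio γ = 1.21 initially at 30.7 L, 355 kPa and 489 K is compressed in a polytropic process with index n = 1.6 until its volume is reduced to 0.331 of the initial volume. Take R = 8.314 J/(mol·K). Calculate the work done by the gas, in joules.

n = P₁V₁/(RT₁) = 355×30.7/(8.314×489) = 2.68 mol.
Polytropic n=1.6: T₂ = T₁(V₁/V₂)^(n−1) = 489×(3.02)^0.60 = 949 K; P₂ = P₁(V₁/V₂)^n = 2080 kPa.
W = (P₁V₁−P₂V₂)/(n−1) = (355×30.7−2080×10.2)/0.60 = -17100 J.

-17100 J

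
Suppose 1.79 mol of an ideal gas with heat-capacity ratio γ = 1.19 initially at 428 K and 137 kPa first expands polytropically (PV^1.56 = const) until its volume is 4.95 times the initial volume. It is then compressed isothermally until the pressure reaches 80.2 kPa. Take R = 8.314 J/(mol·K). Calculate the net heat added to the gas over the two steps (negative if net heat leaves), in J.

-18200 J

V₁ = nRT₁/P₁ = 1.79×8.314×428/137 = 46.5 L.
Step 1 — Polytropic n=1.56: T₂ = T₁(V₁/V₂)^(n−1) = 428×(0.202)^0.56 = 175 K; P₂ = P₁(V₁/V₂)^n = 11.3 kPa.
W = (P₁V₁−P₂V₂)/(n−1) = (137×46.5−11.3×230)/0.56 = 6730 J.
ΔU = nCvΔT = 1.79×43.8×(175−428) = -19800 J.
Q = ΔU + W = -13100 J.
State after step 1: P = 11.3 kPa, V = 230 L, T = 175 K.
Step 2 — Isothermal: T stays 175 K; PV = const ⇒ V₂ = 32.4 L, P₂ = 80.2 kPa.
ΔU = 0 (ideal gas, T constant).
W = nRT ln(V₂/V₁) = 1.79×8.314×175×ln(0.141) = -5100 J.
Q = ΔU + W = -5100 J.
Net over both steps: W = 1630 J, Q = -18200 J, ΔU = -19800 J.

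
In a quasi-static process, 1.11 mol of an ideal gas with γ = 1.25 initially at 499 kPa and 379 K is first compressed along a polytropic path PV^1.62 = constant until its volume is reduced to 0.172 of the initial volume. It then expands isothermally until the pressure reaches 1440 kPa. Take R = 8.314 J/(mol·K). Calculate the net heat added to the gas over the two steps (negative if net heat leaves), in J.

35200 J

V₁ = nRT₁/P₁ = 1.11×8.314×379/499 = 7.01 L.
Step 1 — Polytropic n=1.62: T₂ = T₁(V₁/V₂)^(n−1) = 379×(5.81)^0.62 = 1130 K; P₂ = P₁(V₁/V₂)^n = 8640 kPa.
W = (P₁V₁−P₂V₂)/(n−1) = (499×7.01−8640×1.21)/0.62 = -11200 J.
ΔU = nCvΔT = 1.11×33.3×(1130−379) = 27700 J.
Q = ΔU + W = 16500 J.
State after step 1: P = 8640 kPa, V = 1.21 L, T = 1130 K.
Step 2 — Isothermal: T stays 1130 K; PV = const ⇒ V₂ = 7.23 L, P₂ = 1440 kPa.
ΔU = 0 (ideal gas, T constant).
W = nRT ln(V₂/V₁) = 1.11×8.314×1130×ln(6.00) = 18700 J.
Q = ΔU + W = 18700 J.
Net over both steps: W = 7510 J, Q = 35200 J, ΔU = 27700 J.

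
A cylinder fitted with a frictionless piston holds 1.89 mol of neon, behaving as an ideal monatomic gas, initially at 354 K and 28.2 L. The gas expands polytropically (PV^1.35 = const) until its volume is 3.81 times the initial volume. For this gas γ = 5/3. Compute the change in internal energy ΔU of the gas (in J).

-3120 J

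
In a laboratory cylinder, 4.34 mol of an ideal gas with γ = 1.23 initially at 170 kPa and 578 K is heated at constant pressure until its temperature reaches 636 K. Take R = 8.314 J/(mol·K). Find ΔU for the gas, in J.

9100 J

V₁ = nRT₁/P₁ = 4.34×8.314×578/170 = 123 L.
Isobaric: P stays 170 kPa; V/T = const ⇒ T₂ = 636 K, V₂ = 135 L.
For an ideal gas ΔU = nCvΔT with Cv = R/(γ−1) = 36.1 J/(mol·K).
ΔU = 4.34×36.1×(636−578) = 9100 J.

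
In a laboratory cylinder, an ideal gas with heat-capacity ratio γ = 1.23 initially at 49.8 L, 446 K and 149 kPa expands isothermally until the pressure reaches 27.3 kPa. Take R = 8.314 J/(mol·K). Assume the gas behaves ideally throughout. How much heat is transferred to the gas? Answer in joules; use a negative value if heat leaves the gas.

12600 J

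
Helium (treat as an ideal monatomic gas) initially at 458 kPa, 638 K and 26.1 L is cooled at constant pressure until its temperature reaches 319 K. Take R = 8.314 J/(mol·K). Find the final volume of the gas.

13.0 L

Isobaric: P stays 458 kPa; V/T = const ⇒ T₂ = 319 K, V₂ = 13.0 L.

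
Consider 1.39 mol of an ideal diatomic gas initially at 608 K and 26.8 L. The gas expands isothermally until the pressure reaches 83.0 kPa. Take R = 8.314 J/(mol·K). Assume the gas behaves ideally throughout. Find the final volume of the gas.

84.7 L

P₁ = nRT₁/V₁ = 1.39×8.314×608/26.8 = 262 kPa.
Isothermal: T stays 608 K; PV = const ⇒ V₂ = 84.7 L, P₂ = 83.0 kPa.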